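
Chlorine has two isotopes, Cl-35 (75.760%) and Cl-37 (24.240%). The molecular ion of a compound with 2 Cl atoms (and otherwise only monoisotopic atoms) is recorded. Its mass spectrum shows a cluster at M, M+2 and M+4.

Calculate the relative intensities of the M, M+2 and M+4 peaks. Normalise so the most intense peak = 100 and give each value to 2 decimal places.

100.00 : 63.99 : 10.24

The 2 Cl atoms are independent, so intensities follow the terms of (0.75760 + 0.24240)^2.
P(M) = 0.75760^2 = 0.573958
P(M+2) = 2 × 0.75760^1 × 0.24240^1 = 0.367284
P(M+4) = 0.24240^2 = 0.058758
The M peak is largest (0.573958); scaling to 100 gives 100.00 : 63.99 : 10.24.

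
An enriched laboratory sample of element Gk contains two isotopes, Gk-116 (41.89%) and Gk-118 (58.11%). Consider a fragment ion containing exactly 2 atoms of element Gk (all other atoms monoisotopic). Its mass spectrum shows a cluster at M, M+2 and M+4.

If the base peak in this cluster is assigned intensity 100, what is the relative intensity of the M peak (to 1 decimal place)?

Term probabilities: M 0.1755, M+2 0.4868, M+4 0.3377. Base peak = M+2.
P(M+2) = C(2,1) × 0.4189^1 × 0.5811^1 = 2 × 0.4189 × 0.5811 = 0.486846 (base)
P(M) = C(2,0) × 0.4189^2 × 0.5811^0 = 1 × 0.17547721 × 1.0000 = 0.175477
Relative intensity = 0.175477 / 0.486846 × 100 = 36.0

36.0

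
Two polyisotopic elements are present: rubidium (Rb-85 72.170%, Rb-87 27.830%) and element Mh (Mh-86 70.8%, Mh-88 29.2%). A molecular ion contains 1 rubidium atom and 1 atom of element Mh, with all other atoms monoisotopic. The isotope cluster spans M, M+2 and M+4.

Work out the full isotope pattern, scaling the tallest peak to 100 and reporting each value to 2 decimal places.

Rubidium pattern (n=1): 0.7217 : 0.2783
Element Mh pattern (n=1): 0.7080 : 0.2920
Convolve the two distributions (both contribute in 2-u steps):
  M: 0.7217×0.7080 = 0.510964
  M+2: 0.7217×0.2920 + 0.2783×0.7080 = 0.407773
  M+4: 0.2783×0.2920 = 0.081264
Scale to base peak (0.510964) = 100: 100.00 : 79.80 : 15.90

100.00 : 79.80 : 15.90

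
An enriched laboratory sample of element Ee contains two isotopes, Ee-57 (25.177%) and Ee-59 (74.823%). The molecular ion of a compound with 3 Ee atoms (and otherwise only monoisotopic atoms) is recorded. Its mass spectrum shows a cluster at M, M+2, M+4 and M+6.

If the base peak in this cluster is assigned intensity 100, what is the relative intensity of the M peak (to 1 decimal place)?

Term probabilities: M 0.0160, M+2 0.1423, M+4 0.4229, M+6 0.4189. Base peak = M+4.
P(M+4) = C(3,2) × 0.25177^1 × 0.74823^2 = 3 × 0.25177 × 0.55984813 = 0.422859 (base)
P(M) = C(3,0) × 0.25177^3 × 0.74823^0 = 1 × 0.01595923 × 1.0000 = 0.015959
Relative intensity = 0.015959 / 0.422859 × 100 = 3.8

3.8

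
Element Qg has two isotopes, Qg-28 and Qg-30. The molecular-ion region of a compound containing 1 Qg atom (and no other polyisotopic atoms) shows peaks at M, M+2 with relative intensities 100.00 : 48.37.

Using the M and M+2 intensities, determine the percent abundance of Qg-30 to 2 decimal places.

If p is the fraction of Qg that is Qg-28, then I(M+2)/I(M) = [C(1,1)·p^0·(1−p)] / p^1 = 1·(1−p)/p = 48.37/100.00 = 0.4837
(1−p)/p = 0.4837/1 = 0.4837  ⇒  p = 1/(1 + 0.4837) = 0.6740
Qg-28: 67.40%, Qg-30: 32.60%.

32.60%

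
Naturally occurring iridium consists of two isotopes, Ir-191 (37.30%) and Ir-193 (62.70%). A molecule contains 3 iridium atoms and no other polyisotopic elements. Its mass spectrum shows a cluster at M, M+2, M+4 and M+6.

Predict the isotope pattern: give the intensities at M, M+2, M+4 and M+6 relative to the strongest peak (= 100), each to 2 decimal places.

The 3 Ir atoms are independent, so intensities follow the terms of (0.3730 + 0.6270)^3.
P(M) = 0.3730^3 = 0.051895
P(M+2) = 3 × 0.3730^2 × 0.6270^1 = 0.261702
P(M+4) = 3 × 0.3730^1 × 0.6270^2 = 0.439911
P(M+6) = 0.6270^3 = 0.246492
The M+4 peak is largest (0.439911); scaling to 100 gives 11.80 : 59.49 : 100.00 : 56.03.

11.80 : 59.49 : 100.00 : 56.03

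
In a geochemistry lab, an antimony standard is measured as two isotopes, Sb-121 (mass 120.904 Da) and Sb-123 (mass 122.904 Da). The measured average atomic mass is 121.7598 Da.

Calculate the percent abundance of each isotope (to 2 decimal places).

Sb-121: 57.21%, Sb-123: 42.79%

Let x be the fractional abundance of Sb-121; then Sb-123 has abundance 1 − x.
120.904·x + 122.904·(1 − x) = 121.7598
(120.904 − 122.904)·x = 121.7598 − 122.904
x = -1.1442 / -2.000 = 0.57210 → 57.21% Sb-121, 42.79% Sb-123.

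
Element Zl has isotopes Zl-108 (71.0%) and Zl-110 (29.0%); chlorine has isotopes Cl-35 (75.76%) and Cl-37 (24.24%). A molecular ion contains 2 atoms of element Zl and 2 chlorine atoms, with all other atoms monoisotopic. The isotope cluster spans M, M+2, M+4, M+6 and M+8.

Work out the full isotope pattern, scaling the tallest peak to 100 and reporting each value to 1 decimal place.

68.6 : 100.0 : 54.4 : 13.1 : 1.2

Element Zl pattern (n=2): 0.5041 : 0.4118 : 0.0841
Chlorine pattern (n=2): 0.57395776 : 0.36728448 : 0.05875776
Convolve the two distributions (both contribute in 2-u steps):
  M: 0.5041×0.57395776 = 0.289332
  M+2: 0.5041×0.36728448 + 0.4118×0.57395776 = 0.421504
  M+4: 0.5041×0.05875776 + 0.4118×0.36728448 + 0.0841×0.57395776 = 0.229137
  M+6: 0.4118×0.05875776 + 0.0841×0.36728448 = 0.055085
  M+8: 0.0841×0.05875776 = 0.004942
Scale to base peak (0.421504) = 100: 68.6 : 100.0 : 54.4 : 13.1 : 1.2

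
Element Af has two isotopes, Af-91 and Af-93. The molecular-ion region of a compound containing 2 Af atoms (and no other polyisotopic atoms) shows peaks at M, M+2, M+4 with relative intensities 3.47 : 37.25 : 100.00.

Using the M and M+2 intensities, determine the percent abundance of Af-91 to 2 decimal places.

15.70%

If p is the fraction of Af that is Af-91, then I(M+2)/I(M) = [C(2,1)·p^1·(1−p)] / p^2 = 2·(1−p)/p = 37.25/3.47 = 10.7349
(1−p)/p = 10.7349/2 = 5.3674  ⇒  p = 1/(1 + 5.3674) = 0.1570
Af-91: 15.70%, Af-93: 84.30%.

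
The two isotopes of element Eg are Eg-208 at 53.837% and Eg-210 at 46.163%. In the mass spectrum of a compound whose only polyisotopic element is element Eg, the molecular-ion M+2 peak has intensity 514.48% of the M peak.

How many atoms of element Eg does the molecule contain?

6

For n independent Eg atoms, I(M+2)/I(M) = n · (abundance Eg-210) / (abundance Eg-208) = n · 0.46163/0.53837.
n = 5.1448 × 0.53837/0.46163 = 6.00 ≈ 6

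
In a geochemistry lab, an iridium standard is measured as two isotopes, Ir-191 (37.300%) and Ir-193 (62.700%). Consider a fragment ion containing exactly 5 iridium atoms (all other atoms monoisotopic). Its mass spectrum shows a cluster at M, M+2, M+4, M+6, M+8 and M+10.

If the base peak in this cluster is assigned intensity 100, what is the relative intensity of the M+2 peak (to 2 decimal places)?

(0.37300 + 0.62700)^5 gives M 0.0072, M+2 0.0607, M+4 0.2040, M+6 0.3429, M+8 0.2882, M+10 0.0969; the largest is M+6.
P(M+6) = C(5,3) × 0.37300^2 × 0.62700^3 = 10 × 0.139129 × 0.24649188 = 0.342942 (base)
P(M+2) = C(5,1) × 0.37300^4 × 0.62700^1 = 5 × 0.01935688 × 0.6270 = 0.060684
Relative intensity = 0.060684 / 0.342942 × 100 = 17.70

17.70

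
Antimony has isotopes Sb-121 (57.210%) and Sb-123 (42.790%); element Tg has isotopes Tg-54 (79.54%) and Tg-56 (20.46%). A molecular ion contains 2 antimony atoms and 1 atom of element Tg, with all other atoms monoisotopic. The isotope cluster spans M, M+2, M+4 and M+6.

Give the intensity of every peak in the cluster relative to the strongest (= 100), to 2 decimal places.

57.04 : 100.00 : 53.86 : 8.21

Antimony pattern (n=2): 0.32729841 : 0.48960318 : 0.18309841
Element Tg pattern (n=1): 0.7954 : 0.2046
Convolve the two distributions (both contribute in 2-u steps):
  M: 0.32729841×0.7954 = 0.260333
  M+2: 0.32729841×0.2046 + 0.48960318×0.7954 = 0.456396
  M+4: 0.48960318×0.2046 + 0.18309841×0.7954 = 0.245809
  M+6: 0.18309841×0.2046 = 0.037462
Scale to base peak (0.456396) = 100: 57.04 : 100.00 : 53.86 : 8.21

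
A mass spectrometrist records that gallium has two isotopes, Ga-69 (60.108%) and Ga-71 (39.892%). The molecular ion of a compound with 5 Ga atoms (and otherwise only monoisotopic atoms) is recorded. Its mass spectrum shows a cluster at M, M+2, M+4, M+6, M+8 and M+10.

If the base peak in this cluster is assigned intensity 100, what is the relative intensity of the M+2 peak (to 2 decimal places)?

Binomial terms of (0.60108 + 0.39892)^5: M 0.0785, M+2 0.2604, M+4 0.3456, M+6 0.2294, M+8 0.0761, M+10 0.0101 → M+4 is the base peak.
P(M+4) = C(5,2) × 0.60108^3 × 0.39892^2 = 10 × 0.2171685 × 0.15913717 = 0.345596 (base)
P(M+2) = C(5,1) × 0.60108^4 × 0.39892^1 = 5 × 0.13053564 × 0.39892 = 0.260366
Relative intensity = 0.260366 / 0.345596 × 100 = 75.34

75.34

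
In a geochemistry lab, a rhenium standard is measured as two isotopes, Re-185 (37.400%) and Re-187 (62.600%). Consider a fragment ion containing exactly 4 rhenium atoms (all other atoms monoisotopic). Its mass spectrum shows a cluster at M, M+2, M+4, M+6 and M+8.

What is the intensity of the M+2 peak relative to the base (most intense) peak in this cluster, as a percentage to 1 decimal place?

35.7%

(0.37400 + 0.62600)^4 gives M 0.0196, M+2 0.1310, M+4 0.3289, M+6 0.3670, M+8 0.1536; the largest is M+6.
P(M+6) = C(4,3) × 0.37400^1 × 0.62600^3 = 4 × 0.3740 × 0.24531438 = 0.366990 (base)
P(M+2) = C(4,1) × 0.37400^3 × 0.62600^1 = 4 × 0.05231362 × 0.6260 = 0.130993
Relative intensity = 0.130993 / 0.366990 × 100 = 35.7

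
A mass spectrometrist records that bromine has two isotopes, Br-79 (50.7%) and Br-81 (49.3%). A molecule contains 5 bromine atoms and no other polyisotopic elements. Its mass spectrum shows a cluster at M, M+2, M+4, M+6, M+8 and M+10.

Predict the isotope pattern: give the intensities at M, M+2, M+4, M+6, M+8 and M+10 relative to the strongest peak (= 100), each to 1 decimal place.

Expanding (0.507 + 0.493)^5:
P(M) = 0.507^5 = 0.033500
P(M+2) = 5 × 0.507^4 × 0.493^1 = 0.162873
P(M+4) = 10 × 0.507^3 × 0.493^2 = 0.316751
P(M+6) = 10 × 0.507^2 × 0.493^3 = 0.308004
P(M+8) = 5 × 0.507^1 × 0.493^4 = 0.149750
P(M+10) = 0.493^5 = 0.029123
The M+4 peak is largest (0.316751); scaling to 100 gives 10.6 : 51.4 : 100.0 : 97.2 : 47.3 : 9.2.

10.6 : 51.4 : 100.0 : 97.2 : 47.3 : 9.2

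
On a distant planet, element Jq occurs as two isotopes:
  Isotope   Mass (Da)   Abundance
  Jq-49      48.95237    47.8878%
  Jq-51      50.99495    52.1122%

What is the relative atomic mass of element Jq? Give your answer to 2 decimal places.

The abundance-weighted mean is 0.478878 × 48.95237 + 0.521122 × 50.99495
= 23.442213 + 26.574590 = 50.016803 Da

50.02 Da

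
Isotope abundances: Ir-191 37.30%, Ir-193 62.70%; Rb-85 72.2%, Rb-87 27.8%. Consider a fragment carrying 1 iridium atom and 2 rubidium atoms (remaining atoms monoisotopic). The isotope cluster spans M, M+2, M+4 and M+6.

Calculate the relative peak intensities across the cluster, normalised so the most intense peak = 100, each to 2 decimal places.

Iridium pattern (n=1): 0.3730 : 0.6270
Rubidium pattern (n=2): 0.521284 : 0.401432 : 0.077284
Convolve the two distributions (both contribute in 2-u steps):
  M: 0.3730×0.521284 = 0.194439
  M+2: 0.3730×0.401432 + 0.6270×0.521284 = 0.476579
  M+4: 0.3730×0.077284 + 0.6270×0.401432 = 0.280525
  M+6: 0.6270×0.077284 = 0.048457
Scale to base peak (0.476579) = 100: 40.80 : 100.00 : 58.86 : 10.17

40.80 : 100.00 : 58.86 : 10.17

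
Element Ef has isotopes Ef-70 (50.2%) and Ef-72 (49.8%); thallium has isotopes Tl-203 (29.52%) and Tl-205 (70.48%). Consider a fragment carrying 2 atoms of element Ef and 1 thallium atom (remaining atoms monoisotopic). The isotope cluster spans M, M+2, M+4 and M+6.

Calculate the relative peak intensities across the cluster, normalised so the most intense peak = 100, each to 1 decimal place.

Element Ef pattern (n=2): 0.252004 : 0.499992 : 0.248004
Thallium pattern (n=1): 0.2952 : 0.7048
Convolve the two distributions (both contribute in 2-u steps):
  M: 0.252004×0.2952 = 0.074392
  M+2: 0.252004×0.7048 + 0.499992×0.2952 = 0.325210
  M+4: 0.499992×0.7048 + 0.248004×0.2952 = 0.425605
  M+6: 0.248004×0.7048 = 0.174793
Scale to base peak (0.425605) = 100: 17.5 : 76.4 : 100.0 : 41.1

17.5 : 76.4 : 100.0 : 41.1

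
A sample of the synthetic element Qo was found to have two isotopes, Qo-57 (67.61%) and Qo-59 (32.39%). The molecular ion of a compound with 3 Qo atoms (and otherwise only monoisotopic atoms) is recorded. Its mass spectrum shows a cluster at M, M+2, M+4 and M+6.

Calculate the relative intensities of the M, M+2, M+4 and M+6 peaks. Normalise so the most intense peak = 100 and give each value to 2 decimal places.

The 3 Qo atoms are independent, so intensities follow the terms of (0.6761 + 0.3239)^3.
P(M) = 0.6761^3 = 0.309053
P(M+2) = 3 × 0.6761^2 × 0.3239^1 = 0.444175
P(M+4) = 3 × 0.6761^1 × 0.3239^2 = 0.212791
P(M+6) = 0.3239^3 = 0.033981
The M+2 peak is largest (0.444175); scaling to 100 gives 69.58 : 100.00 : 47.91 : 7.65.

69.58 : 100.00 : 47.91 : 7.65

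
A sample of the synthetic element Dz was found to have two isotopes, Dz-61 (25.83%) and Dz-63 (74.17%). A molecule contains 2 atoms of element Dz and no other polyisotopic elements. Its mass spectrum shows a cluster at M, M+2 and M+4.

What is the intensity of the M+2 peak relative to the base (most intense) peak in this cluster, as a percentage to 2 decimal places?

Binomial terms of (0.2583 + 0.7417)^2: M 0.0667, M+2 0.3832, M+4 0.5501 → M+4 is the base peak.
P(M+4) = C(2,2) × 0.2583^0 × 0.7417^2 = 1 × 1.0000 × 0.55011889 = 0.550119 (base)
P(M+2) = C(2,1) × 0.2583^1 × 0.7417^1 = 2 × 0.2583 × 0.7417 = 0.383162
Relative intensity = 0.383162 / 0.550119 × 100 = 69.65

69.65%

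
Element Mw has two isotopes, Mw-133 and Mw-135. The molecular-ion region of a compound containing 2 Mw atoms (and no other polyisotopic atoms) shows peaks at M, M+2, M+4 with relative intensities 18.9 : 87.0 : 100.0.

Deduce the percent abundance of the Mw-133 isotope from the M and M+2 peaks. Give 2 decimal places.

30.29%

If p is the fraction of Mw that is Mw-133, then I(M+2)/I(M) = [C(2,1)·p^1·(1−p)] / p^2 = 2·(1−p)/p = 87.0/18.9 = 4.6032
(1−p)/p = 4.6032/2 = 2.3016  ⇒  p = 1/(1 + 2.3016) = 0.3029
Mw-133: 30.29%, Mw-135: 69.71%.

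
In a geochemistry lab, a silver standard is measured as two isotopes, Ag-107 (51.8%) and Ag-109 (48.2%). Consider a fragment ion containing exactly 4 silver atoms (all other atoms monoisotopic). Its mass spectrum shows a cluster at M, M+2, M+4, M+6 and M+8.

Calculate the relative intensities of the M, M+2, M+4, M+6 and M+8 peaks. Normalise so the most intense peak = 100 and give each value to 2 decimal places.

19.25 : 71.65 : 100.00 : 62.03 : 14.43

Each Ag atom is independently Ag-107 (p = 0.518) or Ag-109 (q = 0.482); the cluster is the binomial expansion (p + q)^4.
P(M) = 0.518^4 = 0.071998
P(M+2) = 4 × 0.518^3 × 0.482^1 = 0.267976
P(M+4) = 6 × 0.518^2 × 0.482^2 = 0.374029
P(M+6) = 4 × 0.518^1 × 0.482^3 = 0.232023
P(M+8) = 0.482^4 = 0.053974
The M+4 peak is largest (0.374029); scaling to 100 gives 19.25 : 71.65 : 100.00 : 62.03 : 14.43.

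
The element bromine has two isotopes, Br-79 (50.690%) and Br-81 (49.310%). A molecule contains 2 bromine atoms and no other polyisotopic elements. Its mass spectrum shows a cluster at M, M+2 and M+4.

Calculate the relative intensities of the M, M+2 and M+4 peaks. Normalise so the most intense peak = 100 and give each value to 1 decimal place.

Each Br atom is independently Br-79 (p = 0.50690) or Br-81 (q = 0.49310); the cluster is the binomial expansion (p + q)^2.
P(M) = 0.50690^2 = 0.256948
P(M+2) = 2 × 0.50690^1 × 0.49310^1 = 0.499905
P(M+4) = 0.49310^2 = 0.243148
The M+2 peak is largest (0.499905); scaling to 100 gives 51.4 : 100.0 : 48.6.

51.4 : 100.0 : 48.6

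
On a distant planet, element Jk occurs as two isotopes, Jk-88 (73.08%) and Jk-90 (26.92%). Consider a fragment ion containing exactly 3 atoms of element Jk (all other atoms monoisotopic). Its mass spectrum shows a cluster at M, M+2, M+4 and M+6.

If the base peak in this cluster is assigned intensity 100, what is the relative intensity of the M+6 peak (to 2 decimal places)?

(0.7308 + 0.2692)^3 gives M 0.3903, M+2 0.4313, M+4 0.1589, M+6 0.0195; the largest is M+2.
P(M+2) = C(3,1) × 0.7308^2 × 0.2692^1 = 3 × 0.53406864 × 0.2692 = 0.431314 (base)
P(M+6) = C(3,3) × 0.7308^0 × 0.2692^3 = 1 × 1.0000 × 0.01950856 = 0.019509
Relative intensity = 0.019509 / 0.431314 × 100 = 4.52

4.52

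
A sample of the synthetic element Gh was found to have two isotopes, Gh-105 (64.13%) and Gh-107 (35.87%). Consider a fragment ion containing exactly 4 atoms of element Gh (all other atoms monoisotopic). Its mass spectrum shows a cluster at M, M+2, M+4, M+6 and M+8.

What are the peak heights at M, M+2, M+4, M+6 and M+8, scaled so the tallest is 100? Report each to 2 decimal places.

44.70 : 100.00 : 83.90 : 31.29 : 4.37

Expanding (0.6413 + 0.3587)^4:
P(M) = 0.6413^4 = 0.169139
P(M+2) = 4 × 0.6413^3 × 0.3587^1 = 0.378421
P(M+4) = 6 × 0.6413^2 × 0.3587^2 = 0.317495
P(M+6) = 4 × 0.6413^1 × 0.3587^3 = 0.118390
P(M+8) = 0.3587^4 = 0.016555
The M+2 peak is largest (0.378421); scaling to 100 gives 44.70 : 100.00 : 83.90 : 31.29 : 4.37.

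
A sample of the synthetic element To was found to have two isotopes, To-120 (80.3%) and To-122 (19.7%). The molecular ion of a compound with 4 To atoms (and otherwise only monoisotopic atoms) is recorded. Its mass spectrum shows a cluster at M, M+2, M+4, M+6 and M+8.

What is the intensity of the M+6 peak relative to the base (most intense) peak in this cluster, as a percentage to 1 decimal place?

Term probabilities: M 0.4158, M+2 0.4080, M+4 0.1501, M+6 0.0246, M+8 0.0015. Base peak = M.
P(M) = C(4,0) × 0.803^4 × 0.197^0 = 1 × 0.41577865 × 1.0000 = 0.415779 (base)
P(M+6) = C(4,3) × 0.803^1 × 0.197^3 = 4 × 0.8030 × 0.00764537 = 0.024557
Relative intensity = 0.024557 / 0.415779 × 100 = 5.9

5.9%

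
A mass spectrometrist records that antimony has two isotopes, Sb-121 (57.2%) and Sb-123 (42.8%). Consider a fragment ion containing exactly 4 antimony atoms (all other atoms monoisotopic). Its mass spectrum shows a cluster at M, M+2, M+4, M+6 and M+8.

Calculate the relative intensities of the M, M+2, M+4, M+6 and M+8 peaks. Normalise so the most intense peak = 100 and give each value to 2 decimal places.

The 4 Sb atoms are independent, so intensities follow the terms of (0.572 + 0.428)^4.
P(M) = 0.572^4 = 0.107049
P(M+2) = 4 × 0.572^3 × 0.428^1 = 0.320400
P(M+4) = 6 × 0.572^2 × 0.428^2 = 0.359609
P(M+6) = 4 × 0.572^1 × 0.428^3 = 0.179385
P(M+8) = 0.428^4 = 0.033556
The M+4 peak is largest (0.359609); scaling to 100 gives 29.77 : 89.10 : 100.00 : 49.88 : 9.33.

29.77 : 89.10 : 100.00 : 49.88 : 9.33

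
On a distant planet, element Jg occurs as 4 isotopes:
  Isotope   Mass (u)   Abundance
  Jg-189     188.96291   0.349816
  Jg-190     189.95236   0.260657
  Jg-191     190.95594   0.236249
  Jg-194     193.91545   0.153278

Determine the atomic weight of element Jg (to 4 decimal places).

Weight each isotope mass by its fractional abundance: 0.349816 × 188.96291 + 0.260657 × 189.95236 + 0.236249 × 190.95594 + 0.153278 × 193.91545
= 66.102249 + 49.512412 + 45.113150 + 29.722972 = 190.450783 u

190.4508 u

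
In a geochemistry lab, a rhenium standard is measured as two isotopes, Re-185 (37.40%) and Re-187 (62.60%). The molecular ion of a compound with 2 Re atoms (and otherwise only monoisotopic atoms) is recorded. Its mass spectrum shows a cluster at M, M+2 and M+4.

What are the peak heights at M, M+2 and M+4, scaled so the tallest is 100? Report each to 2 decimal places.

29.87 : 100.00 : 83.69

The 2 Re atoms are independent, so intensities follow the terms of (0.3740 + 0.6260)^2.
P(M) = 0.3740^2 = 0.139876
P(M+2) = 2 × 0.3740^1 × 0.6260^1 = 0.468248
P(M+4) = 0.6260^2 = 0.391876
The M+2 peak is largest (0.468248); scaling to 100 gives 29.87 : 100.00 : 83.69.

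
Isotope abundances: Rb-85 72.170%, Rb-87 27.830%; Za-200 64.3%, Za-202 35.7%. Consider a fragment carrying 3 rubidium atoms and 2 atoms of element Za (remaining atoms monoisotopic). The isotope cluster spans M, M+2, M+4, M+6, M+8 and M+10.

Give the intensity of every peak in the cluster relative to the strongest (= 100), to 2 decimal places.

44.11 : 100.00 : 89.93 : 40.11 : 8.87 : 0.78

Rubidium pattern (n=3): 0.37589809 : 0.43485841 : 0.16768892 : 0.02155458
Element Za pattern (n=2): 0.413449 : 0.459102 : 0.127449
Convolve the two distributions (both contribute in 2-u steps):
  M: 0.37589809×0.413449 = 0.155415
  M+2: 0.37589809×0.459102 + 0.43485841×0.413449 = 0.352367
  M+4: 0.37589809×0.127449 + 0.43485841×0.459102 + 0.16768892×0.413449 = 0.316883
  M+6: 0.43485841×0.127449 + 0.16768892×0.459102 + 0.02155458×0.413449 = 0.141320
  M+8: 0.16768892×0.127449 + 0.02155458×0.459102 = 0.031268
  M+10: 0.02155458×0.127449 = 0.002747
Scale to base peak (0.352367) = 100: 44.11 : 100.00 : 89.93 : 40.11 : 8.87 : 0.78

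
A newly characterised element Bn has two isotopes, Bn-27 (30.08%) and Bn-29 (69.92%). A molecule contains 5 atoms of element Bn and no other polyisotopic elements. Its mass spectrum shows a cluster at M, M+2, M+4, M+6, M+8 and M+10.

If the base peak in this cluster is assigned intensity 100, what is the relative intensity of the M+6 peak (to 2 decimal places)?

Term probabilities: M 0.0025, M+2 0.0286, M+4 0.1331, M+6 0.3093, M+8 0.3595, M+10 0.1671. Base peak = M+8.
P(M+8) = C(5,4) × 0.3008^1 × 0.6992^4 = 5 × 0.3008 × 0.23900428 = 0.359462 (base)
P(M+6) = C(5,3) × 0.3008^2 × 0.6992^3 = 10 × 0.09048064 × 0.34182534 = 0.309286
Relative intensity = 0.309286 / 0.359462 × 100 = 86.04

86.04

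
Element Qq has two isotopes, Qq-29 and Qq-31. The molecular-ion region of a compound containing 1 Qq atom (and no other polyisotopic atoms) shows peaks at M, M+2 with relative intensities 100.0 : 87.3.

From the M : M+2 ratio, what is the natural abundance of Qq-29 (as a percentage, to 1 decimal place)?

Write p for the Qq-29 fraction. I(M+2)/I(M) = [C(1,1)·p^0·(1−p)] / p^1 = 1·(1−p)/p = 87.3/100.0 = 0.8730
(1−p)/p = 0.8730/1 = 0.8730  ⇒  p = 1/(1 + 0.8730) = 0.5339
Qq-29: 53.4%, Qq-31: 46.6%.

53.4%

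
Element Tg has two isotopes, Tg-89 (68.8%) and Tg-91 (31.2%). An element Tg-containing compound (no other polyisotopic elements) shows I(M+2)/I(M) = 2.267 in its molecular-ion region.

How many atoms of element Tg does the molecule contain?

The M+2/M ratio from n Tg atoms is n · q/p = n · 0.312/0.688.
n = 2.267 × 0.688/0.312 = 5.00 ≈ 5

5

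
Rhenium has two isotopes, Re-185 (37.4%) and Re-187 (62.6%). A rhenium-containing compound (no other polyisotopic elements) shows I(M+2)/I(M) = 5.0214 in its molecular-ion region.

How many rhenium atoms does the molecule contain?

3

The M+2/M ratio from n Re atoms is n · q/p = n · 0.626/0.374.
n = 5.0214 × 0.374/0.626 = 3.00 ≈ 3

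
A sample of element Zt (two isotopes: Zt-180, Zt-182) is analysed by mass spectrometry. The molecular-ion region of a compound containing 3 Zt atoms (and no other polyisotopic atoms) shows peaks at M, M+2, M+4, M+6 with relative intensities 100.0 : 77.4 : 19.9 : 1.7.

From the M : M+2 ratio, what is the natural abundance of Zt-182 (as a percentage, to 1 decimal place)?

Write p for the Zt-180 fraction. I(M+2)/I(M) = [C(3,1)·p^2·(1−p)] / p^3 = 3·(1−p)/p = 77.4/100.0 = 0.7740
(1−p)/p = 0.7740/3 = 0.2580  ⇒  p = 1/(1 + 0.2580) = 0.7949
Zt-180: 79.5%, Zt-182: 20.5%.

20.5%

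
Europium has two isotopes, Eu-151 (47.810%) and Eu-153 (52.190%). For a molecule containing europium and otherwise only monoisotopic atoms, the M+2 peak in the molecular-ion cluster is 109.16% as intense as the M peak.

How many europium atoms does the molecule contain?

1

With n Eu atoms, P(M+2)/P(M) = C(n,1)·p^(n−1)q / p^n = n·q/p = n · 0.52190/0.47810.
n = 1.0916 × 0.47810/0.52190 = 1.00 ≈ 1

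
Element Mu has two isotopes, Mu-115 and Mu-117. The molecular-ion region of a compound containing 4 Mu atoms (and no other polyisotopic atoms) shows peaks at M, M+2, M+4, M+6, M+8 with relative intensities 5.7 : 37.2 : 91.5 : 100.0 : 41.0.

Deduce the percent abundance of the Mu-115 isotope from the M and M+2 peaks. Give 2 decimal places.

If p is the fraction of Mu that is Mu-115, then I(M+2)/I(M) = [C(4,1)·p^3·(1−p)] / p^4 = 4·(1−p)/p = 37.2/5.7 = 6.5263
(1−p)/p = 6.5263/4 = 1.6316  ⇒  p = 1/(1 + 1.6316) = 0.3800
Mu-115: 38.00%, Mu-117: 62.00%.

38.00%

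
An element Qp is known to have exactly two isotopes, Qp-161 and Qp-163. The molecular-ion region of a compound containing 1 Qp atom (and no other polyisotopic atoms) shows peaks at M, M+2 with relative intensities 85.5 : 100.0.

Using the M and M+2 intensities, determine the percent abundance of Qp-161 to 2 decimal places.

Let p = fractional abundance of Qp-161. I(M+2)/I(M) = [C(1,1)·p^0·(1−p)] / p^1 = 1·(1−p)/p = 100.0/85.5 = 1.1696
(1−p)/p = 1.1696/1 = 1.1696  ⇒  p = 1/(1 + 1.1696) = 0.4609
Qp-161: 46.09%, Qp-163: 53.91%.

46.09%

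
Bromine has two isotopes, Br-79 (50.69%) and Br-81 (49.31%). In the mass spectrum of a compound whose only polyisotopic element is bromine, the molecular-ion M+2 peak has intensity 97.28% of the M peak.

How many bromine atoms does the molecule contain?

1

For n independent Br atoms, I(M+2)/I(M) = n · (abundance Br-81) / (abundance Br-79) = n · 0.4931/0.5069.
n = 0.9728 × 0.5069/0.4931 = 1.00 ≈ 1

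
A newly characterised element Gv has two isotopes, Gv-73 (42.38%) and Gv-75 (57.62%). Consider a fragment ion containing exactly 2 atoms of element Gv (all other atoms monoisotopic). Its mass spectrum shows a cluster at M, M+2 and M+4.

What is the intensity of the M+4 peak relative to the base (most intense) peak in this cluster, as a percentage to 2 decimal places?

67.98%

Binomial terms of (0.4238 + 0.5762)^2: M 0.1796, M+2 0.4884, M+4 0.3320 → M+2 is the base peak.
P(M+2) = C(2,1) × 0.4238^1 × 0.5762^1 = 2 × 0.4238 × 0.5762 = 0.488387 (base)
P(M+4) = C(2,2) × 0.4238^0 × 0.5762^2 = 1 × 1.0000 × 0.33200644 = 0.332006
Relative intensity = 0.332006 / 0.488387 × 100 = 67.98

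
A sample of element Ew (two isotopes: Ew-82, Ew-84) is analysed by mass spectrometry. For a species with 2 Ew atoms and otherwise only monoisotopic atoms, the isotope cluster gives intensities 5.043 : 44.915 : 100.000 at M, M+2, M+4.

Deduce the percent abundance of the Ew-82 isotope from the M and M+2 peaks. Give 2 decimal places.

If p is the fraction of Ew that is Ew-82, then I(M+2)/I(M) = [C(2,1)·p^1·(1−p)] / p^2 = 2·(1−p)/p = 44.915/5.043 = 8.9064
(1−p)/p = 8.9064/2 = 4.4532  ⇒  p = 1/(1 + 4.4532) = 0.1834
Ew-82: 18.34%, Ew-84: 81.66%.

18.34%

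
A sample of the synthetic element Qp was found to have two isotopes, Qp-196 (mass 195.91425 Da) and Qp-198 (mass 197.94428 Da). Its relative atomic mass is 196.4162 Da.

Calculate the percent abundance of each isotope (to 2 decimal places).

Writing the weighted mean with unknown fraction x of Qp-196:
195.91425·x + 197.94428·(1 − x) = 196.4162
(195.91425 − 197.94428)·x = 196.4162 − 197.94428
x = -1.52808 / -2.03003 = 0.75274 → 75.27% Qp-196, 24.73% Qp-198.

Qp-196: 75.27%, Qp-198: 24.73%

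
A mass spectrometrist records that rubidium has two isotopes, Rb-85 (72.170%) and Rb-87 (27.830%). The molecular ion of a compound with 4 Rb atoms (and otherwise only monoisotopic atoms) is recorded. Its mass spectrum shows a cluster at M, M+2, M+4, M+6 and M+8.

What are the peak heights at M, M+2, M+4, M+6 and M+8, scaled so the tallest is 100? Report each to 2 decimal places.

Each Rb atom is independently Rb-85 (p = 0.72170) or Rb-87 (q = 0.27830); the cluster is the binomial expansion (p + q)^4.
P(M) = 0.72170^4 = 0.271286
P(M+2) = 4 × 0.72170^3 × 0.27830^1 = 0.418450
P(M+4) = 6 × 0.72170^2 × 0.27830^2 = 0.242042
P(M+6) = 4 × 0.72170^1 × 0.27830^3 = 0.062224
P(M+8) = 0.27830^4 = 0.005999
The M+2 peak is largest (0.418450); scaling to 100 gives 64.83 : 100.00 : 57.84 : 14.87 : 1.43.

64.83 : 100.00 : 57.84 : 14.87 : 1.43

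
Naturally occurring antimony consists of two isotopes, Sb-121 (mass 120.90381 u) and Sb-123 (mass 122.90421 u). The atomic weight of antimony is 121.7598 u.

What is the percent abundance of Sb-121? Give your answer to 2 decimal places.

Let x be the fractional abundance of Sb-121; then Sb-123 has abundance 1 − x.
120.90381·x + 122.90421·(1 − x) = 121.7598
(120.90381 − 122.90421)·x = 121.7598 − 122.90421
x = -1.14441 / -2.00040 = 0.57209 → 57.21% Sb-121, 42.79% Sb-123.

57.21%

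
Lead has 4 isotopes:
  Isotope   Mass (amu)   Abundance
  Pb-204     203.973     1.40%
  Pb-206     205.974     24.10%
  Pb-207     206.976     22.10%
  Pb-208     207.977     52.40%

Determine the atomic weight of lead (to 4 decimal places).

Average mass = Σ (abundance × isotope mass) = 0.0140 × 203.973 + 0.2410 × 205.974 + 0.2210 × 206.976 + 0.5240 × 207.977
= 2.85562 + 49.63973 + 45.74170 + 108.97995 = 207.21700 amu

207.2170 amu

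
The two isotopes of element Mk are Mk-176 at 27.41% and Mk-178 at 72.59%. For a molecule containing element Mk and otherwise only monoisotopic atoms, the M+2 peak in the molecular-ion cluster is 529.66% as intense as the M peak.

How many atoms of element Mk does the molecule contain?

The M+2/M ratio from n Mk atoms is n · q/p = n · 0.7259/0.2741.
n = 5.2966 × 0.2741/0.7259 = 2.00 ≈ 2

2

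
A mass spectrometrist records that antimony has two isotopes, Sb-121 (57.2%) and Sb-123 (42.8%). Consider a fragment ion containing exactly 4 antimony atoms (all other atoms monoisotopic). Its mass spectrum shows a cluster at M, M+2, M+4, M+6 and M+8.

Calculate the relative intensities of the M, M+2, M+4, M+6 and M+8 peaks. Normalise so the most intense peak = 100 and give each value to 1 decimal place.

Each Sb atom is independently Sb-121 (p = 0.572) or Sb-123 (q = 0.428); the cluster is the binomial expansion (p + q)^4.
P(M) = 0.572^4 = 0.107049
P(M+2) = 4 × 0.572^3 × 0.428^1 = 0.320400
P(M+4) = 6 × 0.572^2 × 0.428^2 = 0.359609
P(M+6) = 4 × 0.572^1 × 0.428^3 = 0.179385
P(M+8) = 0.428^4 = 0.033556
The M+4 peak is largest (0.359609); scaling to 100 gives 29.8 : 89.1 : 100.0 : 49.9 : 9.3.

29.8 : 89.1 : 100.0 : 49.9 : 9.3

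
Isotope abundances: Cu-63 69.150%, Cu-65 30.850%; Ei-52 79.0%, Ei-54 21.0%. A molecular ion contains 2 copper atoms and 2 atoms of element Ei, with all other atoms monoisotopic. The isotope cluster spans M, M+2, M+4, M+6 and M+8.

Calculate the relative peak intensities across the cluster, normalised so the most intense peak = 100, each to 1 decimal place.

70.2 : 100.0 : 52.3 : 11.9 : 1.0

Copper pattern (n=2): 0.47817225 : 0.4266555 : 0.09517225
Element Ei pattern (n=2): 0.6241 : 0.3318 : 0.0441
Convolve the two distributions (both contribute in 2-u steps):
  M: 0.47817225×0.6241 = 0.298427
  M+2: 0.47817225×0.3318 + 0.4266555×0.6241 = 0.424933
  M+4: 0.47817225×0.0441 + 0.4266555×0.3318 + 0.09517225×0.6241 = 0.222049
  M+6: 0.4266555×0.0441 + 0.09517225×0.3318 = 0.050394
  M+8: 0.09517225×0.0441 = 0.004197
Scale to base peak (0.424933) = 100: 70.2 : 100.0 : 52.3 : 11.9 : 1.0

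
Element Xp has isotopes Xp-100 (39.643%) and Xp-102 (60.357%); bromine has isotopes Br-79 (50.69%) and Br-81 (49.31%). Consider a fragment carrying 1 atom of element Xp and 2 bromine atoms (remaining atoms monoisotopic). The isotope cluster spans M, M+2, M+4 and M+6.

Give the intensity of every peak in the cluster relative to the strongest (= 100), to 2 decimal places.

25.59 : 88.73 : 100.00 : 36.86

Element Xp pattern (n=1): 0.39643 : 0.60357
Bromine pattern (n=2): 0.25694761 : 0.49990478 : 0.24314761
Convolve the two distributions (both contribute in 2-u steps):
  M: 0.39643×0.25694761 = 0.101862
  M+2: 0.39643×0.49990478 + 0.60357×0.25694761 = 0.353263
  M+4: 0.39643×0.24314761 + 0.60357×0.49990478 = 0.398119
  M+6: 0.60357×0.24314761 = 0.146757
Scale to base peak (0.398119) = 100: 25.59 : 88.73 : 100.00 : 36.86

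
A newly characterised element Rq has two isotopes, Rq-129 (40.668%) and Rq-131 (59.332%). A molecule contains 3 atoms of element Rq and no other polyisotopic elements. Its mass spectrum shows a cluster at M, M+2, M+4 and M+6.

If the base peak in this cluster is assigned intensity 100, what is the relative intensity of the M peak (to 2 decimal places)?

Term probabilities: M 0.0673, M+2 0.2944, M+4 0.4295, M+6 0.2089. Base peak = M+4.
P(M+4) = C(3,2) × 0.40668^1 × 0.59332^2 = 3 × 0.40668 × 0.35202862 = 0.429489 (base)
P(M) = C(3,0) × 0.40668^3 × 0.59332^0 = 1 × 0.06726024 × 1.0000 = 0.067260
Relative intensity = 0.067260 / 0.429489 × 100 = 15.66

15.66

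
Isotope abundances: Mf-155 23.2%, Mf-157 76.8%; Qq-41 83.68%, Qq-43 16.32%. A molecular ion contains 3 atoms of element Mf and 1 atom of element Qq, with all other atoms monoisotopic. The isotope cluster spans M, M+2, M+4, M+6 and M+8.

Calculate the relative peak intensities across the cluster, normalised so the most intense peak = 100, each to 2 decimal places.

Element Mf pattern (n=3): 0.01248717 : 0.1240105 : 0.4105175 : 0.45298483
Element Qq pattern (n=1): 0.8368 : 0.1632
Convolve the two distributions (both contribute in 2-u steps):
  M: 0.01248717×0.8368 = 0.010449
  M+2: 0.01248717×0.1632 + 0.1240105×0.8368 = 0.105810
  M+4: 0.1240105×0.1632 + 0.4105175×0.8368 = 0.363760
  M+6: 0.4105175×0.1632 + 0.45298483×0.8368 = 0.446054
  M+8: 0.45298483×0.1632 = 0.073927
Scale to base peak (0.446054) = 100: 2.34 : 23.72 : 81.55 : 100.00 : 16.57

2.34 : 23.72 : 81.55 : 100.00 : 16.57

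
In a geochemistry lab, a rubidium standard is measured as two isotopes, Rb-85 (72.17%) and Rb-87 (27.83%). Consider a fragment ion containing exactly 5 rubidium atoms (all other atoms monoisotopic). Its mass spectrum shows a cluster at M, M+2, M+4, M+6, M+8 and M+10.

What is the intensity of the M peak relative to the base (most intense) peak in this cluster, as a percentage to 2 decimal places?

(0.7217 + 0.2783)^5 gives M 0.1958, M+2 0.3775, M+4 0.2911, M+6 0.1123, M+8 0.0216, M+10 0.0017; the largest is M+2.
P(M+2) = C(5,1) × 0.7217^4 × 0.2783^1 = 5 × 0.27128565 × 0.2783 = 0.377494 (base)
P(M) = C(5,0) × 0.7217^5 × 0.2783^0 = 1 × 0.19578685 × 1.0000 = 0.195787
Relative intensity = 0.195787 / 0.377494 × 100 = 51.86

51.86%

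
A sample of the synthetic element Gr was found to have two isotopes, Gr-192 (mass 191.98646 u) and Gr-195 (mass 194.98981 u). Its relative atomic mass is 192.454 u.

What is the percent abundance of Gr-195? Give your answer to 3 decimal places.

Writing the weighted mean with unknown fraction x of Gr-192:
191.98646·x + 194.98981·(1 − x) = 192.454
(191.98646 − 194.98981)·x = 192.454 − 194.98981
x = -2.53581 / -3.00335 = 0.84433 → 84.433% Gr-192, 15.567% Gr-195.

15.567%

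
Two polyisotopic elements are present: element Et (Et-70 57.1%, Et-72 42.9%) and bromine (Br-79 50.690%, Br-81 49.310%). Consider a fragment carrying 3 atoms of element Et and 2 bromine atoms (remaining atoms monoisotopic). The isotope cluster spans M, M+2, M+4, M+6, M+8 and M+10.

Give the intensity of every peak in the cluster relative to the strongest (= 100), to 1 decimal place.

Element Et pattern (n=3): 0.18616941 : 0.41961477 : 0.31526223 : 0.07895359
Bromine pattern (n=2): 0.25694761 : 0.49990478 : 0.24314761
Convolve the two distributions (both contribute in 2-u steps):
  M: 0.18616941×0.25694761 = 0.047836
  M+2: 0.18616941×0.49990478 + 0.41961477×0.25694761 = 0.200886
  M+4: 0.18616941×0.24314761 + 0.41961477×0.49990478 + 0.31526223×0.25694761 = 0.336040
  M+6: 0.41961477×0.24314761 + 0.31526223×0.49990478 + 0.07895359×0.25694761 = 0.279916
  M+8: 0.31526223×0.24314761 + 0.07895359×0.49990478 = 0.116125
  M+10: 0.07895359×0.24314761 = 0.019197
Scale to base peak (0.336040) = 100: 14.2 : 59.8 : 100.0 : 83.3 : 34.6 : 5.7

14.2 : 59.8 : 100.0 : 83.3 : 34.6 : 5.7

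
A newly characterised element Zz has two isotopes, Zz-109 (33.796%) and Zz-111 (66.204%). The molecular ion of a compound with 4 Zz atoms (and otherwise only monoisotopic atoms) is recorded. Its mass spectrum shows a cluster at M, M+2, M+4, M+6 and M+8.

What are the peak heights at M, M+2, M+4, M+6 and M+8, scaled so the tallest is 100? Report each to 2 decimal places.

3.33 : 26.06 : 76.57 : 100.00 : 48.97

Expanding (0.33796 + 0.66204)^4:
P(M) = 0.33796^4 = 0.013046
P(M+2) = 4 × 0.33796^3 × 0.66204^1 = 0.102221
P(M+4) = 6 × 0.33796^2 × 0.66204^2 = 0.300366
P(M+6) = 4 × 0.33796^1 × 0.66204^3 = 0.392264
P(M+8) = 0.66204^4 = 0.192104
The M+6 peak is largest (0.392264); scaling to 100 gives 3.33 : 26.06 : 76.57 : 100.00 : 48.97.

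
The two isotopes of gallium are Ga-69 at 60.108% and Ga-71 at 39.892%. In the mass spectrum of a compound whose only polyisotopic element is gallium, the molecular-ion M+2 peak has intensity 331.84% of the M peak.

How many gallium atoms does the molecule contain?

5

The M+2/M ratio from n Ga atoms is n · q/p = n · 0.39892/0.60108.
n = 3.3184 × 0.60108/0.39892 = 5.00 ≈ 5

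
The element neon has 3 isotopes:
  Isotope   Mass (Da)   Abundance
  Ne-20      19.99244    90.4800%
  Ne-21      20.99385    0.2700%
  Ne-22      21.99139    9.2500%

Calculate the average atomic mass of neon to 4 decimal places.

20.1800 Da

Weight each isotope mass by its fractional abundance: 0.904800 × 19.99244 + 0.002700 × 20.99385 + 0.092500 × 21.99139
= 18.089160 + 0.056683 + 2.034204 = 20.180047 Da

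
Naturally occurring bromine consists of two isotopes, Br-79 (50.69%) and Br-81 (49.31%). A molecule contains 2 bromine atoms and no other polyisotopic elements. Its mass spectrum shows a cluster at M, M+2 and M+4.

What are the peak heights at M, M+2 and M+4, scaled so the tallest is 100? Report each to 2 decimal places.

Each Br atom is independently Br-79 (p = 0.5069) or Br-81 (q = 0.4931); the cluster is the binomial expansion (p + q)^2.
P(M) = 0.5069^2 = 0.256948
P(M+2) = 2 × 0.5069^1 × 0.4931^1 = 0.499905
P(M+4) = 0.4931^2 = 0.243148
The M+2 peak is largest (0.499905); scaling to 100 gives 51.40 : 100.00 : 48.64.

51.40 : 100.00 : 48.64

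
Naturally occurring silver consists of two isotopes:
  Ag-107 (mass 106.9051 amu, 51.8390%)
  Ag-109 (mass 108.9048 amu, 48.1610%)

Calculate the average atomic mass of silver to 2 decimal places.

Ar = Σ fᵢ·mᵢ = 0.518390 × 106.9051 + 0.481610 × 108.9048
= 55.41853 + 52.44964 = 107.86817 amu

107.87 amu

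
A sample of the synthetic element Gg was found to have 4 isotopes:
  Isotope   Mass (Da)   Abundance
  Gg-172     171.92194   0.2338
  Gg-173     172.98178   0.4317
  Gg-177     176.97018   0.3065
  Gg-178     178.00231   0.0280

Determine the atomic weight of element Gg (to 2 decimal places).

174.10 Da

Ar = Σ fᵢ·mᵢ = 0.2338 × 171.92194 + 0.4317 × 172.98178 + 0.3065 × 176.97018 + 0.0280 × 178.00231
= 40.195350 + 74.676234 + 54.241360 + 4.984065 = 174.097009 Da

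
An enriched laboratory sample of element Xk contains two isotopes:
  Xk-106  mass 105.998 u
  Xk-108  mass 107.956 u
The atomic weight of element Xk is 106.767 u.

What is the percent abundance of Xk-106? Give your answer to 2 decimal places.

Writing the weighted mean with unknown fraction x of Xk-106:
105.998·x + 107.956·(1 − x) = 106.767
(105.998 − 107.956)·x = 106.767 − 107.956
x = -1.189 / -1.958 = 0.60725 → 60.73% Xk-106, 39.27% Xk-108.

60.73%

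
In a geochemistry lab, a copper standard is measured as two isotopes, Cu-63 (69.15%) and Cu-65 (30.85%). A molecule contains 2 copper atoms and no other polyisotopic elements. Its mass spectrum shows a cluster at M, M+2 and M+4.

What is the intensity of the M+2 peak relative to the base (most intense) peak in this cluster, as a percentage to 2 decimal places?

89.23%

Binomial terms of (0.6915 + 0.3085)^2: M 0.4782, M+2 0.4267, M+4 0.0952 → M is the base peak.
P(M) = C(2,0) × 0.6915^2 × 0.3085^0 = 1 × 0.47817225 × 1.0000 = 0.478172 (base)
P(M+2) = C(2,1) × 0.6915^1 × 0.3085^1 = 2 × 0.6915 × 0.3085 = 0.426656
Relative intensity = 0.426656 / 0.478172 × 100 = 89.23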